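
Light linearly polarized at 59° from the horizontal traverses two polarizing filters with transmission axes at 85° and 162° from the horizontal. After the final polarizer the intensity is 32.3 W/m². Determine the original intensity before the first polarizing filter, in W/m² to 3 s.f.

I₀ ≈ 790 W/m²

I₁ = I₀ cos²(85° − 59°) = I₀ cos²(26°) = 0.8078 I₀.
I₂ = I₁ cos²(162° − 85°) = 0.8078 I₀ · cos²(77°) = 0.04088 I₀.
So 32.3 W/m² = 0.04088 I₀, giving I₀ = 32.3/0.04088 = 790.1 W/m².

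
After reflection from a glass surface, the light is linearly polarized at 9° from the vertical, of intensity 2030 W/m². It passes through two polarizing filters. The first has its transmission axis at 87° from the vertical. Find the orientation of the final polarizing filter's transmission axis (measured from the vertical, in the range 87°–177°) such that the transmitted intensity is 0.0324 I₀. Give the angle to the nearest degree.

θ ≈ 117°

By Malus's law, I₁ = I₀ cos²(87° − 9°) = I₀ cos²(78°) = 0.04323 I₀.
Need I₂/I₀ = 0.0324, so cos²(θ − 87°) = 0.0324 / 0.04323 = 0.7495.
θ − 87° = arccos(√0.7495) = 30.0°, giving θ ≈ 87 + 30.0 = 117.0°.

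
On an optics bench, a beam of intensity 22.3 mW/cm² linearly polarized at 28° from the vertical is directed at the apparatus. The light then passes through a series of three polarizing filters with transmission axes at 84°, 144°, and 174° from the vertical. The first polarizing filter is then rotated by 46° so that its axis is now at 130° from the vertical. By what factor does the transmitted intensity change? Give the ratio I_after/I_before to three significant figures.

Before rotation:
I₁ = I₀ cos²(84° − 28°) = I₀ cos²(56°) = 0.3127 I₀.
I₂ = I₁ cos²(144° − 84°) = 0.3127 I₀ · cos²(60°) = 0.07817 I₀.
I₃ = I₂ cos²(174° − 144°) = 0.07817 I₀ · cos²(30°) = 0.05863 I₀.
After rotation:
I₁ = I₀ cos²(130° − 28°) = I₀ cos²(78°) = 0.04323 I₀.
I₂ = I₁ cos²(144° − 130°) = 0.04323 I₀ · cos²(14°) = 0.0407 I₀.
I₃ = I₂ cos²(174° − 144°) = 0.0407 I₀ · cos²(30°) = 0.03052 I₀.
Ratio = 0.03052 / 0.05863 = 0.5206.

I_new/I_old ≈ 0.521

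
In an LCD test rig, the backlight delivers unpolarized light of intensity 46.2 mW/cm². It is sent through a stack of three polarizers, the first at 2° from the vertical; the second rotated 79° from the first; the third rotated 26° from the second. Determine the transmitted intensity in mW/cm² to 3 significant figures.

Unpolarized light through the first polarizer → I₁ = 46.2 mW/cm²/2 = 23.1 mW/cm², polarized at 2°.
I₂ = I₁ · cos²(79°) = 23.1 · 0.03641 = 0.841 mW/cm².
I₃ = I₂ · cos²(26°) = 0.841 · 0.8078 = 0.6794 mW/cm².

I ≈ 0.679 mW/cm²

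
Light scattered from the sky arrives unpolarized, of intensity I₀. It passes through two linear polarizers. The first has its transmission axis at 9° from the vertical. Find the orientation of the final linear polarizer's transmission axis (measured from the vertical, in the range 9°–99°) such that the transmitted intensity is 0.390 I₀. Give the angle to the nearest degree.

Unpolarized light through the first polarizer → I₁ = ½ I₀, now polarized at 9°.
Need I₂/I₀ = 0.39, so cos²(θ − 9°) = 0.39 / 0.5 = 0.78.
θ − 9° = arccos(√0.78) = 28.0°, giving θ ≈ 9 + 28.0 = 37.0°.

θ ≈ 37°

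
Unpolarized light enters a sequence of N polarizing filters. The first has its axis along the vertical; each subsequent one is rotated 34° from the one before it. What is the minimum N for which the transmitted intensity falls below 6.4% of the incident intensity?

N = 7

First polarizer halves the unpolarized light: factor 1/2.
Each further stage multiplies by cos²(34°) = 0.6873.
After N polarizers: T = 0.5·0.6873^(N−1). Require T < 0.064 ⇒ N−1 > ln(0.064/0.5)/ln(0.6873) = 5.48, so N−1 ≥ 6 and N = 7.
Check: N=7 gives T = 0.05271 < 0.064; N=6 gives T = 0.07669.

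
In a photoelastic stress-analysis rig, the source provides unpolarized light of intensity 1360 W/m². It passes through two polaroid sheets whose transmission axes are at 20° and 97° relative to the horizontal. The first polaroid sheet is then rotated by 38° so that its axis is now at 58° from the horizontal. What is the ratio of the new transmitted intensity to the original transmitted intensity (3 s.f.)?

Before rotation:
Unpolarized light through the first polarizer → I₁ = ½ I₀, now polarized at 20°.
I₂ = I₁ cos²(97° − 20°) = 0.5 I₀ · cos²(77°) = 0.0253 I₀.
After rotation:
Unpolarized light through the first polarizer → I₁ = ½ I₀, now polarized at 58°.
I₂ = I₁ cos²(97° − 58°) = 0.5 I₀ · cos²(39°) = 0.302 I₀.
Ratio = 0.302 / 0.0253 = 11.94.

I_new/I_old ≈ 11.9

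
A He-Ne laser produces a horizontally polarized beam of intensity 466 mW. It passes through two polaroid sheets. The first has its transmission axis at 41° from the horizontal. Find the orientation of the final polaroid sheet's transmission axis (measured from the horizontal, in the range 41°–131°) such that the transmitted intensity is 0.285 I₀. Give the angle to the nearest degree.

I₁ = I₀ cos²(41° − 0°) = I₀ cos²(41°) = 0.5696 I₀.
Need I₂/I₀ = 0.285, so cos²(θ − 41°) = 0.285 / 0.5696 = 0.5004.
θ − 41° = arccos(√0.5004) = 45.0°, giving θ ≈ 41 + 45.0 = 86.0°.

θ ≈ 86°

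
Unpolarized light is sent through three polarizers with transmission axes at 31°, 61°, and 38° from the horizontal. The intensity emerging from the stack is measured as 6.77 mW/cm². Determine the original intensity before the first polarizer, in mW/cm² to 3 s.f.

I₀ ≈ 21.3 mW/cm²

Unpolarized light through the first polarizer → I₁ = ½ I₀, now polarized at 31°.
I₂ = I₁ cos²(61° − 31°) = 0.5 I₀ · cos²(30°) = 0.375 I₀.
I₃ = I₂ cos²(38° − 61°) = 0.375 I₀ · cos²(23°) = 0.3177 I₀.
So 6.77 mW/cm² = 0.3177 I₀, giving I₀ = 6.77/0.3177 = 21.31 mW/cm².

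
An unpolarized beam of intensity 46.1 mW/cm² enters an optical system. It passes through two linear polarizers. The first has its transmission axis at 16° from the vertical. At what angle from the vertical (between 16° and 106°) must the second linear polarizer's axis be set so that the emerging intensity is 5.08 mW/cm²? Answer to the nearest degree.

Unpolarized light through the first polarizer → I₁ = ½ I₀, now polarized at 16°.
Target fraction: 5.08 / 46.1 mW/cm² = 0.1102 of I₀.
Need I₂/I₀ = 0.1102, so cos²(θ − 16°) = 0.1102 / 0.5 = 0.2204.
θ − 16° = arccos(√0.2204) = 62.0°, giving θ ≈ 16 + 62.0 = 78.0°.

θ ≈ 78°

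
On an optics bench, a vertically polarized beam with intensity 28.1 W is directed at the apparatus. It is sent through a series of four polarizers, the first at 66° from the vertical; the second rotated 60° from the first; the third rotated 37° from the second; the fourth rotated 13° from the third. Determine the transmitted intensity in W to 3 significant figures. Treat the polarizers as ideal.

I ≈ 0.704 W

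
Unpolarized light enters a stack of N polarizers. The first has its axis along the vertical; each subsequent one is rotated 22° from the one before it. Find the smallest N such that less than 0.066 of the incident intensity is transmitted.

N = 15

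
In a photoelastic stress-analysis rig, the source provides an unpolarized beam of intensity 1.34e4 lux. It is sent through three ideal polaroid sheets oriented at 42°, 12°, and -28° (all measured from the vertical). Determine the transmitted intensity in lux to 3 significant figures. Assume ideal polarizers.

I ≈ 2950 lux

Unpolarized light through the first polarizer → I₁ = 1.34e4 lux/2 = 6700 lux, polarized at 42°.
I₂ = I₁ · cos²(30°) = 6700 · 0.75 = 5025 lux.
I₃ = I₂ · cos²(40°) = 5025 · 0.5868 = 2949 lux.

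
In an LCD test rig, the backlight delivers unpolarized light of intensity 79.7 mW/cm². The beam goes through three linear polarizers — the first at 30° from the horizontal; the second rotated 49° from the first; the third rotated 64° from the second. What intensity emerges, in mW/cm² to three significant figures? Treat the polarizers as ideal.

I ≈ 3.30 mW/cm²

Unpolarized light through the first polarizer → I₁ = 79.7 mW/cm²/2 = 39.85 mW/cm², polarized at 30°.
I₂ = I₁ · cos²(49°) = 39.85 · 0.4304 = 17.15 mW/cm².
I₃ = I₂ · cos²(64°) = 17.15 · 0.1922 = 3.296 mW/cm².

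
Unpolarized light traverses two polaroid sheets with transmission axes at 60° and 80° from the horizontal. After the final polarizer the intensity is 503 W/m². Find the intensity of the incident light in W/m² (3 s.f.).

I₀ ≈ 1140 W/m²

Unpolarized light through the first polarizer → I₁ = ½ I₀, now polarized at 60°.
I₂ = I₁ cos²(80° − 60°) = 0.5 I₀ · cos²(20°) = 0.4415 I₀.
So 503 W/m² = 0.4415 I₀, giving I₀ = 503/0.4415 = 1139 W/m².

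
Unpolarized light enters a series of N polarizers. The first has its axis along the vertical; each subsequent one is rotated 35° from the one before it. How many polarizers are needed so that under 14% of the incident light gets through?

First polarizer halves the unpolarized light: factor 1/2.
Each further stage multiplies by cos²(35°) = 0.671.
After N polarizers: T = 0.5·0.671^(N−1). Require T < 0.14 ⇒ N−1 > ln(0.14/0.5)/ln(0.671) = 3.19, so N−1 ≥ 4 and N = 5.
Check: N=5 gives T = 0.1014 < 0.14; N=4 gives T = 0.1511.

N = 5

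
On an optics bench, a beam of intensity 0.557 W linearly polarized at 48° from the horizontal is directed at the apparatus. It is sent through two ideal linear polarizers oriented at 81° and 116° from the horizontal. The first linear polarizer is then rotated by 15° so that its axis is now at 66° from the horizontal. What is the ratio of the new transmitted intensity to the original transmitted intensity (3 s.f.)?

Before rotation:
I₁ = I₀ cos²(81° − 48°) = I₀ cos²(33°) = 0.7034 I₀.
I₂ = I₁ cos²(116° − 81°) = 0.7034 I₀ · cos²(35°) = 0.472 I₀.
After rotation:
I₁ = I₀ cos²(66° − 48°) = I₀ cos²(18°) = 0.9045 I₀.
I₂ = I₁ cos²(116° − 66°) = 0.9045 I₀ · cos²(50°) = 0.3737 I₀.
Ratio = 0.3737 / 0.472 = 0.7918.

I_new/I_old ≈ 0.792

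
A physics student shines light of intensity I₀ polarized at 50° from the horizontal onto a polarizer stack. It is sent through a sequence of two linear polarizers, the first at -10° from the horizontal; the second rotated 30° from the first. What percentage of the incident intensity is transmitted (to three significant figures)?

I₁ = I₀ cos²(-10° − 50°) = I₀ cos²(60°) = 0.25 I₀.
I₂ = I₁ cos²(30°) = 0.25 · 0.75 I₀ = 0.1875 I₀.
That is 18.75% of the incident intensity.

≈ 18.8%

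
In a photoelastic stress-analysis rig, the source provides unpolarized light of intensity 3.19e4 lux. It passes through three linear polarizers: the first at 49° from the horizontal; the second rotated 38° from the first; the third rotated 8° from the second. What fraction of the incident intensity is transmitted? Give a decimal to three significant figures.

I/I₀ ≈ 0.304

Unpolarized light through the first polarizer → I₁ = 3.19e4 lux/2 = 1.595e+04 lux, polarized at 49°.
I₂ = I₁ · cos²(38°) = 1.595e+04 · 0.621 = 9904 lux.
I₃ = I₂ · cos²(8°) = 9904 · 0.9806 = 9712 lux.
Transmitted fraction = 0.3045.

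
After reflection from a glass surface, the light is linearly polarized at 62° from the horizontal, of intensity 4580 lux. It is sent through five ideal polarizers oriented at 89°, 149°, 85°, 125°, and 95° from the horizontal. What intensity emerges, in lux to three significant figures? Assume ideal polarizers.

I₁ = 4580 lux · cos²(27°) = 3636 lux.
I₂ = I₁ · cos²(60°) = 3636 · 0.25 = 909 lux.
I₃ = I₂ · cos²(64°) = 909 · 0.1922 = 174.7 lux.
I₄ = I₃ · cos²(40°) = 174.7 · 0.5868 = 102.5 lux.
I₅ = I₄ · cos²(30°) = 102.5 · 0.75 = 76.88 lux.

I ≈ 76.9 lux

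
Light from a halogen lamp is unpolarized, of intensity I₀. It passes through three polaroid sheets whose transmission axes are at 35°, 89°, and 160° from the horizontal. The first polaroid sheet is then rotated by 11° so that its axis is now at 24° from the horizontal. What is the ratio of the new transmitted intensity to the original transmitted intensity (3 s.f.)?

I_new/I_old ≈ 0.517

Before rotation:
Unpolarized light through the first polarizer → I₁ = ½ I₀, now polarized at 35°.
I₂ = I₁ cos²(89° − 35°) = 0.5 I₀ · cos²(54°) = 0.1727 I₀.
I₃ = I₂ cos²(160° − 89°) = 0.1727 I₀ · cos²(71°) = 0.01831 I₀.
After rotation:
Unpolarized light through the first polarizer → I₁ = ½ I₀, now polarized at 24°.
I₂ = I₁ cos²(89° − 24°) = 0.5 I₀ · cos²(65°) = 0.0893 I₀.
I₃ = I₂ cos²(160° − 89°) = 0.0893 I₀ · cos²(71°) = 0.009466 I₀.
Ratio = 0.009466 / 0.01831 = 0.517.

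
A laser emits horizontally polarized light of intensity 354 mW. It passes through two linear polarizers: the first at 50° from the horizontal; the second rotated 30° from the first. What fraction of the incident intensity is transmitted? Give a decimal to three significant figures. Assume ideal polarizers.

I/I₀ ≈ 0.310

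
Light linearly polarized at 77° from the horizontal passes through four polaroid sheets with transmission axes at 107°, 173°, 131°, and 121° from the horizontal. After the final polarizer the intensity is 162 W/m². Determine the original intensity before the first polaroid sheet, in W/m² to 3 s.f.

I₀ ≈ 2440 W/m²

By Malus's law, I₁ = I₀ cos²(107° − 77°) = I₀ cos²(30°) = 0.75 I₀.
I₂ = I₁ cos²(173° − 107°) = 0.75 I₀ · cos²(66°) = 0.1241 I₀.
I₃ = I₂ cos²(131° − 173°) = 0.1241 I₀ · cos²(42°) = 0.06852 I₀.
I₄ = I₃ cos²(121° − 131°) = 0.06852 I₀ · cos²(10°) = 0.06646 I₀.
So 162 W/m² = 0.06646 I₀, giving I₀ = 162/0.06646 = 2438 W/m².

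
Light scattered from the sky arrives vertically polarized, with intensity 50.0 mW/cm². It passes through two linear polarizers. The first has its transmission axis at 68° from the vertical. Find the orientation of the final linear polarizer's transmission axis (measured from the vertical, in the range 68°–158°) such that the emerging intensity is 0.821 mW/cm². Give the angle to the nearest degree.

θ ≈ 138°

I₁ = I₀ cos²(68° − 0°) = I₀ cos²(68°) = 0.1403 I₀.
Target fraction: 0.821 / 50.0 mW/cm² = 0.01642 of I₀.
Need I₂/I₀ = 0.01642, so cos²(θ − 68°) = 0.01642 / 0.1403 = 0.117.
θ − 68° = arccos(√0.117) = 70.0°, giving θ ≈ 68 + 70.0 = 138.0°.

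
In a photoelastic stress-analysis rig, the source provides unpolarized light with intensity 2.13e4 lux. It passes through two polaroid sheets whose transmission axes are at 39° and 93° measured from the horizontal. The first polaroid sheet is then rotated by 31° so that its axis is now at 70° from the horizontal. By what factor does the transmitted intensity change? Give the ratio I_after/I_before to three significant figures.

I_new/I_old ≈ 2.45

Before rotation:
Unpolarized light through the first polarizer → I₁ = ½ I₀, now polarized at 39°.
I₂ = I₁ cos²(93° − 39°) = 0.5 I₀ · cos²(54°) = 0.1727 I₀.
After rotation:
Unpolarized light through the first polarizer → I₁ = ½ I₀, now polarized at 70°.
I₂ = I₁ cos²(93° − 70°) = 0.5 I₀ · cos²(23°) = 0.4237 I₀.
Ratio = 0.4237 / 0.1727 = 2.453.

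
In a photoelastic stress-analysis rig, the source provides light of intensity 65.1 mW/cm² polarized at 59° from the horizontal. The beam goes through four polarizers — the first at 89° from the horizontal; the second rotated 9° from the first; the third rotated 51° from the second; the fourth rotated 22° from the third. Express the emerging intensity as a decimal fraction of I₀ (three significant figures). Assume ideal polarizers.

By Malus's law, I₁ = 65.1 mW/cm² · cos²(30°) = 48.83 mW/cm².
I₂ = I₁ · cos²(9°) = 48.83 · 0.9755 = 47.63 mW/cm².
I₃ = I₂ · cos²(51°) = 47.63 · 0.396 = 18.86 mW/cm².
I₄ = I₃ · cos²(22°) = 18.86 · 0.8597 = 16.22 mW/cm².
Transmitted fraction = 0.2491.

I/I₀ ≈ 0.249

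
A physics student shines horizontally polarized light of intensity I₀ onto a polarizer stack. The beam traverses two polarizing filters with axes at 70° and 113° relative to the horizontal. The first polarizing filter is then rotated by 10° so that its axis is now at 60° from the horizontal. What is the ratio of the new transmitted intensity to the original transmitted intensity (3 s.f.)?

Before rotation:
By Malus's law, I₁ = I₀ cos²(70° − 0°) = I₀ cos²(70°) = 0.117 I₀.
I₂ = I₁ cos²(113° − 70°) = 0.117 I₀ · cos²(43°) = 0.06257 I₀.
After rotation:
I₁ = I₀ cos²(60° − 0°) = I₀ cos²(60°) = 0.25 I₀.
I₂ = I₁ cos²(113° − 60°) = 0.25 I₀ · cos²(53°) = 0.09055 I₀.
Ratio = 0.09055 / 0.06257 = 1.447.

I_new/I_old ≈ 1.45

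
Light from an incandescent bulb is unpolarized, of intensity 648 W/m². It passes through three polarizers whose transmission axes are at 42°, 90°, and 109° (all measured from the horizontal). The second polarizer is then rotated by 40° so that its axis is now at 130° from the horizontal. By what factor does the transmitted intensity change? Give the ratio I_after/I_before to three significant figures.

I_new/I_old ≈ 0.00265

Before rotation:
Unpolarized light through the first polarizer → I₁ = ½ I₀, now polarized at 42°.
I₂ = I₁ cos²(90° − 42°) = 0.5 I₀ · cos²(48°) = 0.2239 I₀.
I₃ = I₂ cos²(109° − 90°) = 0.2239 I₀ · cos²(19°) = 0.2001 I₀.
After rotation:
Unpolarized light through the first polarizer → I₁ = ½ I₀, now polarized at 42°.
I₂ = I₁ cos²(130° − 42°) = 0.5 I₀ · cos²(88°) = 0.000609 I₀.
I₃ = I₂ cos²(109° − 130°) = 0.000609 I₀ · cos²(21°) = 0.0005308 I₀.
Ratio = 0.0005308 / 0.2001 = 0.002652.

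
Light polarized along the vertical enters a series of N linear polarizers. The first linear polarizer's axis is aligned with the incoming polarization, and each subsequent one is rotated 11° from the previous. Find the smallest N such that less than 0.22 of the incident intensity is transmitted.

First polarizer is aligned with the polarization: full transmission.
Each further stage multiplies by cos²(11°) = 0.9636.
After N polarizers: T = 0.9636^(N−1). Require T < 0.22 ⇒ N−1 > ln(0.22)/ln(0.9636) = 40.83, so N−1 ≥ 41 and N = 42.
Check: N=42 gives T = 0.2186 < 0.22; N=41 gives T = 0.2268.

N = 42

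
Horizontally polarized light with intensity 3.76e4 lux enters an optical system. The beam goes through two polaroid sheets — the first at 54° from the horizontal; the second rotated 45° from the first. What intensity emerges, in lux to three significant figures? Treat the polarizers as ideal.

I₁ = 3.76e4 lux · cos²(54°) = 1.299e+04 lux.
I₂ = I₁ · cos²(45°) = 1.299e+04 · 0.5 = 6495 lux.

I ≈ 6500 lux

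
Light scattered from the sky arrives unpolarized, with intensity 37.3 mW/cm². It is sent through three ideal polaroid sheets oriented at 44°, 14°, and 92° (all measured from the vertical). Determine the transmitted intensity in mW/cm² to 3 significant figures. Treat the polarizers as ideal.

I ≈ 0.605 mW/cm²

Unpolarized light through the first polarizer → I₁ = 37.3 mW/cm²/2 = 18.65 mW/cm², polarized at 44°.
I₂ = I₁ · cos²(30°) = 18.65 · 0.75 = 13.99 mW/cm².
I₃ = I₂ · cos²(78°) = 13.99 · 0.04323 = 0.6046 mW/cm².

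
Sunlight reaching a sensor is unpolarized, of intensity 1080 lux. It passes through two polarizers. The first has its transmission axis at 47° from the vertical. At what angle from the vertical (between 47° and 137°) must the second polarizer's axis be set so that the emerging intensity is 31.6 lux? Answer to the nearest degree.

θ ≈ 123°

Unpolarized light through the first polarizer → I₁ = ½ I₀, now polarized at 47°.
Target fraction: 31.6 / 1080 lux = 0.02926 of I₀.
Need I₂/I₀ = 0.02926, so cos²(θ − 47°) = 0.02926 / 0.5 = 0.05852.
θ − 47° = arccos(√0.05852) = 76.0°, giving θ ≈ 47 + 76.0 = 123.0°.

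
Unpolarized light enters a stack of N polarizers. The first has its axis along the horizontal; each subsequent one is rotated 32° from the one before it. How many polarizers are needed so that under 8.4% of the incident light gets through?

First polarizer halves the unpolarized light: factor 1/2.
Each further stage multiplies by cos²(32°) = 0.7192.
After N polarizers: T = 0.5·0.7192^(N−1). Require T < 0.084 ⇒ N−1 > ln(0.084/0.5)/ln(0.7192) = 5.41, so N−1 ≥ 6 and N = 7.
Check: N=7 gives T = 0.06919 < 0.084; N=6 gives T = 0.0962.

N = 7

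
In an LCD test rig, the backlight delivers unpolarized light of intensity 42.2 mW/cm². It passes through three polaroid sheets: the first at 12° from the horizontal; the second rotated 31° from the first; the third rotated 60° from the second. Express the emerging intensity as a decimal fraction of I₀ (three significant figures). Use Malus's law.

I/I₀ ≈ 0.0918

Unpolarized light through the first polarizer → I₁ = 42.2 mW/cm²/2 = 21.1 mW/cm², polarized at 12°.
I₂ = I₁ · cos²(31°) = 21.1 · 0.7347 = 15.5 mW/cm².
I₃ = I₂ · cos²(60°) = 15.5 · 0.25 = 3.876 mW/cm².
Transmitted fraction = 0.09184.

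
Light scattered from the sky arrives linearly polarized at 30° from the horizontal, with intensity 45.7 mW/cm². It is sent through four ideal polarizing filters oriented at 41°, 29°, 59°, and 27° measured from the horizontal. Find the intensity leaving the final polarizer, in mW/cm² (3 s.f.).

I₁ = 45.7 mW/cm² · cos²(11°) = 44.04 mW/cm².
I₂ = I₁ · cos²(12°) = 44.04 · 0.9568 = 42.13 mW/cm².
I₃ = I₂ · cos²(30°) = 42.13 · 0.75 = 31.6 mW/cm².
I₄ = I₃ · cos²(32°) = 31.6 · 0.7192 = 22.73 mW/cm².

I ≈ 22.7 mW/cm²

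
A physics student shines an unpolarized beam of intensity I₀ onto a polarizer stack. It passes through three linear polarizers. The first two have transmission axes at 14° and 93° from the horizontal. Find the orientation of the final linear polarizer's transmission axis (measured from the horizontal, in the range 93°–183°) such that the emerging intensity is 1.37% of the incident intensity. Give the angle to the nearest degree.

Unpolarized light through the first polarizer → I₁ = ½ I₀, now polarized at 14°.
I₂ = I₁ cos²(93° − 14°) = 0.5 I₀ · cos²(79°) = 0.0182 I₀.
Need I₃/I₀ = 0.0137, so cos²(θ − 93°) = 0.0137 / 0.0182 = 0.7526.
θ − 93° = arccos(√0.7526) = 29.8°, giving θ ≈ 93 + 29.8 = 122.8°.

θ ≈ 123°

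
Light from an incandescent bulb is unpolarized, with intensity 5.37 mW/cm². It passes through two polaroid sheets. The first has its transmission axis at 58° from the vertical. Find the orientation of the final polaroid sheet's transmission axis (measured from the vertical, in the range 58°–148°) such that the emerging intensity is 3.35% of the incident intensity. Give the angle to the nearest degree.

Unpolarized light through the first polarizer → I₁ = ½ I₀, now polarized at 58°.
Need I₂/I₀ = 0.0335, so cos²(θ − 58°) = 0.0335 / 0.5 = 0.067.
θ − 58° = arccos(√0.067) = 75.0°, giving θ ≈ 58 + 75.0 = 133.0°.

θ ≈ 133°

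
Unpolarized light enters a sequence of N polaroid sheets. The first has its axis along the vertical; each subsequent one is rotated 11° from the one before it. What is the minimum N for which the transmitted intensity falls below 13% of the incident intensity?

First polarizer halves the unpolarized light: factor 1/2.
Each further stage multiplies by cos²(11°) = 0.9636.
After N polarizers: T = 0.5·0.9636^(N−1). Require T < 0.13 ⇒ N−1 > ln(0.13/0.5)/ln(0.9636) = 36.32, so N−1 ≥ 37 and N = 38.
Check: N=38 gives T = 0.1268 < 0.13; N=37 gives T = 0.1316.

N = 38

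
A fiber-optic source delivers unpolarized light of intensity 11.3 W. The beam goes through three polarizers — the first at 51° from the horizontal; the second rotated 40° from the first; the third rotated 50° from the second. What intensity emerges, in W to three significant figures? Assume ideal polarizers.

I ≈ 1.37 W

Unpolarized light through the first polarizer → I₁ = 11.3 W/2 = 5.65 W, polarized at 51°.
I₂ = I₁ · cos²(40°) = 5.65 · 0.5868 = 3.316 W.
I₃ = I₂ · cos²(50°) = 3.316 · 0.4132 = 1.37 W.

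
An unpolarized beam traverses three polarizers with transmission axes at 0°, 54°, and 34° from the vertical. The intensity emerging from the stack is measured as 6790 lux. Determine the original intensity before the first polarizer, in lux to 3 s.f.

Unpolarized light through the first polarizer → I₁ = ½ I₀, now polarized at 0°.
I₂ = I₁ cos²(54° − 0°) = 0.5 I₀ · cos²(54°) = 0.1727 I₀.
I₃ = I₂ cos²(34° − 54°) = 0.1727 I₀ · cos²(20°) = 0.1525 I₀.
So 6790 lux = 0.1525 I₀, giving I₀ = 6790/0.1525 = 4.451e+04 lux.

I₀ ≈ 4.45e4 lux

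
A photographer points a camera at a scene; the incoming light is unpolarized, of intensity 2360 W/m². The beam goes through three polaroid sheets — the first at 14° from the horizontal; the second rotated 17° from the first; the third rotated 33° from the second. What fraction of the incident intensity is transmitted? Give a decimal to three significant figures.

I/I₀ ≈ 0.322

Unpolarized light through the first polarizer → I₁ = 2360 W/m²/2 = 1180 W/m², polarized at 14°.
I₂ = I₁ · cos²(17°) = 1180 · 0.9145 = 1079 W/m².
I₃ = I₂ · cos²(33°) = 1079 · 0.7034 = 759 W/m².
Transmitted fraction = 0.3216.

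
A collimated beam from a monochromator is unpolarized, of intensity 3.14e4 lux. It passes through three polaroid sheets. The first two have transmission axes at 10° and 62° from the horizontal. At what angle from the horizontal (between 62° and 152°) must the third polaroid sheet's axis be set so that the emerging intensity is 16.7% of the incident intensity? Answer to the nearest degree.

θ ≈ 82°

Unpolarized light through the first polarizer → I₁ = ½ I₀, now polarized at 10°.
I₂ = I₁ cos²(62° − 10°) = 0.5 I₀ · cos²(52°) = 0.1895 I₀.
Need I₃/I₀ = 0.167, so cos²(θ − 62°) = 0.167 / 0.1895 = 0.8812.
θ − 62° = arccos(√0.8812) = 20.2°, giving θ ≈ 62 + 20.2 = 82.2°.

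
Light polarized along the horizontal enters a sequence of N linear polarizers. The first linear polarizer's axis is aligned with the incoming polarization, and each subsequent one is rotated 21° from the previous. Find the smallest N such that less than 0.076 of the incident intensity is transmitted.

N = 20

First polarizer is aligned with the polarization: full transmission.
Each further stage multiplies by cos²(21°) = 0.8716.
After N polarizers: T = 0.8716^(N−1). Require T < 0.076 ⇒ N−1 > ln(0.076)/ln(0.8716) = 18.75, so N−1 ≥ 19 and N = 20.
Check: N=20 gives T = 0.07341 < 0.076; N=19 gives T = 0.08423.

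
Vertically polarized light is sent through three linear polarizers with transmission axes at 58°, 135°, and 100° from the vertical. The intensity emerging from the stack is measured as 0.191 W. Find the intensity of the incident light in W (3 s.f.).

By Malus's law, I₁ = I₀ cos²(58° − 0°) = I₀ cos²(58°) = 0.2808 I₀.
I₂ = I₁ cos²(135° − 58°) = 0.2808 I₀ · cos²(77°) = 0.01421 I₀.
I₃ = I₂ cos²(100° − 135°) = 0.01421 I₀ · cos²(35°) = 0.009535 I₀.
So 0.191 W = 0.009535 I₀, giving I₀ = 0.191/0.009535 = 20.03 W.

I₀ ≈ 20.0 W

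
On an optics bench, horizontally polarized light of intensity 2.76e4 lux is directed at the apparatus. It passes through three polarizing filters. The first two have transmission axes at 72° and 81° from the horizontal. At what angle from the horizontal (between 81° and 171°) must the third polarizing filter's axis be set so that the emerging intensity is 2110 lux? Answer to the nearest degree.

By Malus's law, I₁ = I₀ cos²(72° − 0°) = I₀ cos²(72°) = 0.09549 I₀.
I₂ = I₁ cos²(81° − 72°) = 0.09549 I₀ · cos²(9°) = 0.09315 I₀.
Target fraction: 2110 / 2.76e4 lux = 0.07645 of I₀.
Need I₃/I₀ = 0.07645, so cos²(θ − 81°) = 0.07645 / 0.09315 = 0.8207.
θ − 81° = arccos(√0.8207) = 25.1°, giving θ ≈ 81 + 25.1 = 106.1°.

θ ≈ 106°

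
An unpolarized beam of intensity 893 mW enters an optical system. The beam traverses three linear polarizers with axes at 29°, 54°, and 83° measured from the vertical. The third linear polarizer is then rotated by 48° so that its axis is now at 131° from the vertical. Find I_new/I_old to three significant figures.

I_new/I_old ≈ 0.0662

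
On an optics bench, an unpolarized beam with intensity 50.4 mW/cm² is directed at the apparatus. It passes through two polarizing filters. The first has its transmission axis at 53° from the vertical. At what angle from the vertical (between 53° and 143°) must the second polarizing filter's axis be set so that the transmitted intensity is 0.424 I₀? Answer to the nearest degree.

Unpolarized light through the first polarizer → I₁ = ½ I₀, now polarized at 53°.
Need I₂/I₀ = 0.424, so cos²(θ − 53°) = 0.424 / 0.5 = 0.848.
θ − 53° = arccos(√0.848) = 22.9°, giving θ ≈ 53 + 22.9 = 75.9°.

θ ≈ 76°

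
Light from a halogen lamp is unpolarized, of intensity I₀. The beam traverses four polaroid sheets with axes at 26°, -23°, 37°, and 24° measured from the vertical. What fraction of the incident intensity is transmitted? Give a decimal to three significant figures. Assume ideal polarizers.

Unpolarized light through the first polarizer → I₁ = ½ I₀, now polarized at 26°.
I₂ = I₁ cos²(-23° − 26°) = 0.5 I₀ · cos²(49°) = 0.2152 I₀.
I₃ = I₂ cos²(37° + 23°) = 0.2152 I₀ · cos²(60°) = 0.0538 I₀.
I₄ = I₃ cos²(24° − 37°) = 0.0538 I₀ · cos²(13°) = 0.05108 I₀.
Transmitted fraction = 0.05108.

≈ 0.0511 I₀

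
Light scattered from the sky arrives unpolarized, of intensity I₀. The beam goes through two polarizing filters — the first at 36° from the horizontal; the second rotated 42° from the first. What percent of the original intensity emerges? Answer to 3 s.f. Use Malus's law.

≈ 27.6%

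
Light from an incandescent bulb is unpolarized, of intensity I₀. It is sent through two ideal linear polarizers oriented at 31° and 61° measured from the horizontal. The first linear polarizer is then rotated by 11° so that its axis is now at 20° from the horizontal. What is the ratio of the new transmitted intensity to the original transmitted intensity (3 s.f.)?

Before rotation:
Unpolarized light through the first polarizer → I₁ = ½ I₀, now polarized at 31°.
I₂ = I₁ cos²(61° − 31°) = 0.5 I₀ · cos²(30°) = 0.375 I₀.
After rotation:
Unpolarized light through the first polarizer → I₁ = ½ I₀, now polarized at 20°.
I₂ = I₁ cos²(61° − 20°) = 0.5 I₀ · cos²(41°) = 0.2848 I₀.
Ratio = 0.2848 / 0.375 = 0.7594.

I_new/I_old ≈ 0.759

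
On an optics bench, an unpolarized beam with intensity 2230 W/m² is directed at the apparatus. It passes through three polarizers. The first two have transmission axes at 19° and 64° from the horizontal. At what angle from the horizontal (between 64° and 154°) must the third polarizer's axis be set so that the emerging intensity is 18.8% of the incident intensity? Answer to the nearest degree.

θ ≈ 94°

Unpolarized light through the first polarizer → I₁ = ½ I₀, now polarized at 19°.
I₂ = I₁ cos²(64° − 19°) = 0.5 I₀ · cos²(45°) = 0.25 I₀.
Need I₃/I₀ = 0.188, so cos²(θ − 64°) = 0.188 / 0.25 = 0.752.
θ − 64° = arccos(√0.752) = 29.9°, giving θ ≈ 64 + 29.9 = 93.9°.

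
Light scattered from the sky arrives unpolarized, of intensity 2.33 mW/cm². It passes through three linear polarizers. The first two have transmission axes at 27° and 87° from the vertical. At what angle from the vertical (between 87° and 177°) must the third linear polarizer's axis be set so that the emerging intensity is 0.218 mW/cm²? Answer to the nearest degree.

Unpolarized light through the first polarizer → I₁ = ½ I₀, now polarized at 27°.
I₂ = I₁ cos²(87° − 27°) = 0.5 I₀ · cos²(60°) = 0.125 I₀.
Target fraction: 0.218 / 2.33 mW/cm² = 0.09356 of I₀.
Need I₃/I₀ = 0.09356, so cos²(θ − 87°) = 0.09356 / 0.125 = 0.7485.
θ − 87° = arccos(√0.7485) = 30.1°, giving θ ≈ 87 + 30.1 = 117.1°.

θ ≈ 117°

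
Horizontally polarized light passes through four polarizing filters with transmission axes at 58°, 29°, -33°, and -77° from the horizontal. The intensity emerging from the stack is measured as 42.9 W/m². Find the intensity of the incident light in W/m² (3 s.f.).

I₀ ≈ 1750 W/m²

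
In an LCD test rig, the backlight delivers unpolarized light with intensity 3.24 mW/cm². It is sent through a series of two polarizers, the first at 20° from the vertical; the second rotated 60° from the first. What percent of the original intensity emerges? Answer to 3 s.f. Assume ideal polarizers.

≈ 12.5%

Unpolarized light through the first polarizer → I₁ = 3.24 mW/cm²/2 = 1.62 mW/cm², polarized at 20°.
I₂ = I₁ · cos²(60°) = 1.62 · 0.25 = 0.405 mW/cm².
That is 12.5% of the incident intensity.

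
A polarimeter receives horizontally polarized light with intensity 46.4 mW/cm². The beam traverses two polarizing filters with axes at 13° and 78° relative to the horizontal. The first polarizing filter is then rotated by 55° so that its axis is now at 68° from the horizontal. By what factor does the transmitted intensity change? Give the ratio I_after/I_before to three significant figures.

I_new/I_old ≈ 0.803

Before rotation:
I₁ = I₀ cos²(13° − 0°) = I₀ cos²(13°) = 0.9494 I₀.
I₂ = I₁ cos²(78° − 13°) = 0.9494 I₀ · cos²(65°) = 0.1696 I₀.
After rotation:
I₁ = I₀ cos²(68° − 0°) = I₀ cos²(68°) = 0.1403 I₀.
I₂ = I₁ cos²(78° − 68°) = 0.1403 I₀ · cos²(10°) = 0.1361 I₀.
Ratio = 0.1361 / 0.1696 = 0.8026.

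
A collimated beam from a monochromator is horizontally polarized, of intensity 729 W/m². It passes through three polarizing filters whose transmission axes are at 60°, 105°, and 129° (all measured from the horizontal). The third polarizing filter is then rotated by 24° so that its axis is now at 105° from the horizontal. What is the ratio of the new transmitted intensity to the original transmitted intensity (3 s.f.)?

I_new/I_old ≈ 1.20

Before rotation:
By Malus's law, I₁ = I₀ cos²(60° − 0°) = I₀ cos²(60°) = 0.25 I₀.
I₂ = I₁ cos²(105° − 60°) = 0.25 I₀ · cos²(45°) = 0.125 I₀.
I₃ = I₂ cos²(129° − 105°) = 0.125 I₀ · cos²(24°) = 0.1043 I₀.
After rotation:
I₁ = I₀ cos²(60° − 0°) = I₀ cos²(60°) = 0.25 I₀.
I₂ = I₁ cos²(105° − 60°) = 0.25 I₀ · cos²(45°) = 0.125 I₀.
I₃ = I₂ cos²(105° − 105°) = 0.125 I₀ · cos²(0°) = 0.125 I₀.
Ratio = 0.125 / 0.1043 = 1.198.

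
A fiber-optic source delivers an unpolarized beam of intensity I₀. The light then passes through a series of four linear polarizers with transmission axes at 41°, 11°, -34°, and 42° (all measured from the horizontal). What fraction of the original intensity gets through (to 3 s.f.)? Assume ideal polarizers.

Unpolarized light through the first polarizer → I₁ = ½ I₀, now polarized at 41°.
I₂ = I₁ cos²(11° − 41°) = 0.5 I₀ · cos²(30°) = 0.375 I₀.
I₃ = I₂ cos²(-34° − 11°) = 0.375 I₀ · cos²(45°) = 0.1875 I₀.
I₄ = I₃ cos²(42° + 34°) = 0.1875 I₀ · cos²(76°) = 0.01097 I₀.
Transmitted fraction = 0.01097.

≈ 0.0110 I₀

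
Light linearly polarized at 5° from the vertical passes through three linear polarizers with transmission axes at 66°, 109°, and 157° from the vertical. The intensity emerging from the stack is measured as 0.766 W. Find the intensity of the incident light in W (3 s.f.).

I₀ ≈ 13.6 W

I₁ = I₀ cos²(66° − 5°) = I₀ cos²(61°) = 0.235 I₀.
I₂ = I₁ cos²(109° − 66°) = 0.235 I₀ · cos²(43°) = 0.1257 I₀.
I₃ = I₂ cos²(157° − 109°) = 0.1257 I₀ · cos²(48°) = 0.05629 I₀.
So 0.766 W = 0.05629 I₀, giving I₀ = 0.766/0.05629 = 13.61 W.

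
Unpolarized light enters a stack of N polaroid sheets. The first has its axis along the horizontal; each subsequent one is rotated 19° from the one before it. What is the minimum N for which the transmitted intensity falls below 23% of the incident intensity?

First polarizer halves the unpolarized light: factor 1/2.
Each further stage multiplies by cos²(19°) = 0.894.
After N polarizers: T = 0.5·0.894^(N−1). Require T < 0.23 ⇒ N−1 > ln(0.23/0.5)/ln(0.894) = 6.93, so N−1 ≥ 7 and N = 8.
Check: N=8 gives T = 0.2282 < 0.23; N=7 gives T = 0.2553.

N = 8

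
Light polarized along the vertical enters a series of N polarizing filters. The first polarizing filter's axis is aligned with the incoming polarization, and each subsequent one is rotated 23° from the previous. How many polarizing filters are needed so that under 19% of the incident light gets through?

First polarizer is aligned with the polarization: full transmission.
Each further stage multiplies by cos²(23°) = 0.8473.
After N polarizers: T = 0.8473^(N−1). Require T < 0.19 ⇒ N−1 > ln(0.19)/ln(0.8473) = 10.02, so N−1 ≥ 11 and N = 12.
Check: N=12 gives T = 0.1616 < 0.19; N=11 gives T = 0.1908.

N = 12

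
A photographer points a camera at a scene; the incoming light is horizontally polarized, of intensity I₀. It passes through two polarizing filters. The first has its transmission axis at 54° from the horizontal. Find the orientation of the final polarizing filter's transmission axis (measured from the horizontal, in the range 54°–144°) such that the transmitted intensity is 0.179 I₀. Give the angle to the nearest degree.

θ ≈ 98°

I₁ = I₀ cos²(54° − 0°) = I₀ cos²(54°) = 0.3455 I₀.
Need I₂/I₀ = 0.179, so cos²(θ − 54°) = 0.179 / 0.3455 = 0.5181.
θ − 54° = arccos(√0.5181) = 44.0°, giving θ ≈ 54 + 44.0 = 98.0°.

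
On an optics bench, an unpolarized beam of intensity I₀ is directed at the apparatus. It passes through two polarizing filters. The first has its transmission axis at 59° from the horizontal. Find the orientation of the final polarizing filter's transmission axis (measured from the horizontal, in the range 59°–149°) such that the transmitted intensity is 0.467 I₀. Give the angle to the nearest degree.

Unpolarized light through the first polarizer → I₁ = ½ I₀, now polarized at 59°.
Need I₂/I₀ = 0.467, so cos²(θ − 59°) = 0.467 / 0.5 = 0.934.
θ − 59° = arccos(√0.934) = 14.9°, giving θ ≈ 59 + 14.9 = 73.9°.

θ ≈ 74°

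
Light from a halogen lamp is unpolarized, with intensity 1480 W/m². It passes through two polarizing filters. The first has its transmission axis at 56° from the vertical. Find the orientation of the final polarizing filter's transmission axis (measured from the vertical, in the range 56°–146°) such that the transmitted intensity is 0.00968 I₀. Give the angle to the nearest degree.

θ ≈ 138°

Unpolarized light through the first polarizer → I₁ = ½ I₀, now polarized at 56°.
Need I₂/I₀ = 0.00968, so cos²(θ − 56°) = 0.00968 / 0.5 = 0.01936.
θ − 56° = arccos(√0.01936) = 82.0°, giving θ ≈ 56 + 82.0 = 138.0°.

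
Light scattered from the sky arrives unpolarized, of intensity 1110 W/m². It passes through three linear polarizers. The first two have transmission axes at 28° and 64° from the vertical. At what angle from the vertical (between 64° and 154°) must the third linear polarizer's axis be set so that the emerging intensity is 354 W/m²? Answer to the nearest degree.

θ ≈ 73°

Unpolarized light through the first polarizer → I₁ = ½ I₀, now polarized at 28°.
I₂ = I₁ cos²(64° − 28°) = 0.5 I₀ · cos²(36°) = 0.3273 I₀.
Target fraction: 354 / 1110 W/m² = 0.3189 of I₀.
Need I₃/I₀ = 0.3189, so cos²(θ − 64°) = 0.3189 / 0.3273 = 0.9745.
θ − 64° = arccos(√0.9745) = 9.2°, giving θ ≈ 64 + 9.2 = 73.2°.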